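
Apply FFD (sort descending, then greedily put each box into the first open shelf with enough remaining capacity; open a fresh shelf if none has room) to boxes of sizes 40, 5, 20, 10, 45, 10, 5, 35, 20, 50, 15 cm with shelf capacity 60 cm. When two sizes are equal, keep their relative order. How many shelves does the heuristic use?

5

Sorted descending: 50, 45, 40, 35, 20, 20, 15, 10, 10, 5, 5.
  50 → shelf 1 (new)  [load 50/60]
  45 → shelf 2 (new)  [load 45/60]
  40 → shelf 3 (new)  [load 40/60]
  35 → shelf 4 (new)  [load 35/60]
  20 → shelf 3  [load 60/60]
  20 → shelf 4  [load 55/60]
  15 → shelf 2  [load 60/60]
  10 → shelf 1  [load 60/60]
  10 → shelf 5 (new)  [load 10/60]
  5 → shelf 4  [load 60/60]
  5 → shelf 5  [load 15/60]
5 shelves opened.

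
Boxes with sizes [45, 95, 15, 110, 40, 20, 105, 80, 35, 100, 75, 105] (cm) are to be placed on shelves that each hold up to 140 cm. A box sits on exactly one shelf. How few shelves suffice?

7

Total = 110 + 105 + 105 + 100 + 95 + 80 + 75 + 45 + 40 + 35 + 20 + 15 = 825 cm.
Lower bound: ⌈825/140⌉ = 6 shelves.
Also, 7 boxes each exceed 70 cm, and no two of those can share a shelf, so at least 7 shelves are needed.
A packing using 7 shelves:
  shelf 1: 110 + 20 = 130
  shelf 2: 105 + 35 = 140
  shelf 3: 105 + 15 = 120
  shelf 4: 100 + 40 = 140
  shelf 5: 95 + 45 = 140
  shelf 6: 80 = 80
  shelf 7: 75 = 75
This matches the lower bound, so 7 is optimal.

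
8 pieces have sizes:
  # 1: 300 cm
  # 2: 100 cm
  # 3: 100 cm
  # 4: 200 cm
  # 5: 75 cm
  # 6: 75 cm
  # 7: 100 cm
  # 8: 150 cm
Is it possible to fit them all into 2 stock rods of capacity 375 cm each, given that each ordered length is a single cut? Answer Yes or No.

No

Total = 1100 cm; ⌈1100/375⌉ = 3.
At least 3 stock rods are required, but only 2 are allowed.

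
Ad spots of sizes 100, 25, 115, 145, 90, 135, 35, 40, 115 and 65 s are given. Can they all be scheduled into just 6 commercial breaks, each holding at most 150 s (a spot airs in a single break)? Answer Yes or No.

Total = 865 s; ⌈865/150⌉ = 6.
The bound of 6 does not rule out 6, but exhaustive search shows no assignment into 6 commercial breaks of capacity 150 s exists — the minimum is 7.

No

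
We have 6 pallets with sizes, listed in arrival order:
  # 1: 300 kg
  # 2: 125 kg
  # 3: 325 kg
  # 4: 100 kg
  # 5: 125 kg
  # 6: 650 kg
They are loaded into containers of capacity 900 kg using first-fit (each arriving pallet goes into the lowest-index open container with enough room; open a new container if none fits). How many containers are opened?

2

  300 → container 1 (new)  [load 300/900]
  125 → container 1  [load 425/900]
  325 → container 1  [load 750/900]
  100 → container 1  [load 850/900]
  125 → container 2 (new)  [load 125/900]
  650 → container 2  [load 775/900]
2 containers opened.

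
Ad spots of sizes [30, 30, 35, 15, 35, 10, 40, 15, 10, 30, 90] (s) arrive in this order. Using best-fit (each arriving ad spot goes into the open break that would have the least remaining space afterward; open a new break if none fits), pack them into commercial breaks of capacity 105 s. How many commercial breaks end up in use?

4

  30 → break 1 (new)  [load 30/105]
  30 → break 1  [load 60/105]
  35 → break 1  [load 95/105]
  15 → break 2 (new)  [load 15/105]
  35 → break 2  [load 50/105]
  10 → break 1  [load 105/105]
  40 → break 2  [load 90/105]
  15 → break 2  [load 105/105]
  10 → break 3 (new)  [load 10/105]
  30 → break 3  [load 40/105]
  90 → break 4 (new)  [load 90/105]
4 commercial breaks opened.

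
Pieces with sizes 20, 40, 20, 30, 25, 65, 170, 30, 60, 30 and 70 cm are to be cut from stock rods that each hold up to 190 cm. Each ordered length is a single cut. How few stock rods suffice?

3

Total = 170 + 70 + 65 + 60 + 40 + 30 + 30 + 30 + 25 + 20 + 20 = 560 cm.
Lower bound: ⌈560/190⌉ = 3 stock rods.
A packing using 3 stock rods:
  stock rod 1: 170 + 20 = 190
  stock rod 2: 70 + 65 + 30 + 25 = 190
  stock rod 3: 60 + 40 + 30 + 30 + 20 = 180
This matches the lower bound, so 3 is optimal.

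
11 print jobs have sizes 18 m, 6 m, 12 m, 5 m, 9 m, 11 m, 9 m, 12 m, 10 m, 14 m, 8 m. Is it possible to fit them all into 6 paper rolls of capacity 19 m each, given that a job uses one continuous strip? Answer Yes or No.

No

Total = 114 m; ⌈114/19⌉ = 6.
The bound of 6 does not rule out 6, but exhaustive search shows no assignment into 6 paper rolls of capacity 19 m exists — the minimum is 7.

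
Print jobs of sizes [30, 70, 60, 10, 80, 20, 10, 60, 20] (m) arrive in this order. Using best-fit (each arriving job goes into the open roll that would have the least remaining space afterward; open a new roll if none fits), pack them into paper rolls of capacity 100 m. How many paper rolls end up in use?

  30 → roll 1 (new)  [load 30/100]
  70 → roll 1  [load 100/100]
  60 → roll 2 (new)  [load 60/100]
  10 → roll 2  [load 70/100]
  80 → roll 3 (new)  [load 80/100]
  20 → roll 3  [load 100/100]
  10 → roll 2  [load 80/100]
  60 → roll 4 (new)  [load 60/100]
  20 → roll 2  [load 100/100]
4 paper rolls opened.

4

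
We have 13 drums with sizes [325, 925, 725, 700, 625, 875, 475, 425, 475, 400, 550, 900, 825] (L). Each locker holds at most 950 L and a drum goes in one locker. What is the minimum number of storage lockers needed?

10

Total = 925 + 900 + 875 + 825 + 725 + 700 + 625 + 550 + 475 + 475 + 425 + 400 + 325 = 8225 L.
Lower bound: ⌈8225/950⌉ = 9 storage lockers.
A packing using 10 storage lockers:
  locker 1: 925 = 925
  locker 2: 900 = 900
  locker 3: 875 = 875
  locker 4: 825 = 825
  locker 5: 725 = 725
  locker 6: 700 = 700
  locker 7: 625 + 325 = 950
  locker 8: 550 + 400 = 950
  locker 9: 475 + 475 = 950
  locker 10: 425 = 425
No arrangement into 9 storage lockers stays within capacity, so 10 is optimal.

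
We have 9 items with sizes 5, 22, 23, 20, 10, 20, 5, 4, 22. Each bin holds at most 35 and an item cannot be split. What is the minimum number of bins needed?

Total = 23 + 22 + 22 + 20 + 20 + 10 + 5 + 5 + 4 = 131.
Lower bound: ⌈131/35⌉ = 4 bins.
Also, 5 items each exceed 35/2, and no two of those can share a bin, so at least 5 bins are needed.
A packing using 5 bins:
  bin 1: 23 + 10 = 33
  bin 2: 22 + 5 + 5 = 32
  bin 3: 22 + 4 = 26
  bin 4: 20 = 20
  bin 5: 20 = 20
This matches the lower bound, so 5 is optimal.

5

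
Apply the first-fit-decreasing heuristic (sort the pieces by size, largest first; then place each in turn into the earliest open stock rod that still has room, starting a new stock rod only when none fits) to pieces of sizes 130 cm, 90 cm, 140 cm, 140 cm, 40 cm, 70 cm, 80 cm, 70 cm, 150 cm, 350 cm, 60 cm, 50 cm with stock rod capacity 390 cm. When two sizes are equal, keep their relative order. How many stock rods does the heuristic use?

Sorted descending: 350, 150, 140, 140, 130, 90, 80, 70, 70, 60, 50, 40.
  350 → stock rod 1 (new)  [load 350/390]
  150 → stock rod 2 (new)  [load 150/390]
  140 → stock rod 2  [load 290/390]
  140 → stock rod 3 (new)  [load 140/390]
  130 → stock rod 3  [load 270/390]
  90 → stock rod 2  [load 380/390]
  80 → stock rod 3  [load 350/390]
  70 → stock rod 4 (new)  [load 70/390]
  70 → stock rod 4  [load 140/390]
  60 → stock rod 4  [load 200/390]
  50 → stock rod 4  [load 250/390]
  40 → stock rod 1  [load 390/390]
4 stock rods opened.

4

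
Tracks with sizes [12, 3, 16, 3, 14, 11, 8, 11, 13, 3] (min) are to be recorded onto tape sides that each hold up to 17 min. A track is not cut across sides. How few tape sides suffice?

7

Total = 16 + 14 + 13 + 12 + 11 + 11 + 8 + 3 + 3 + 3 = 94 min.
Lower bound: ⌈94/17⌉ = 6 tape sides.
A packing using 7 tape sides:
  side 1: 16 = 16
  side 2: 14 + 3 = 17
  side 3: 13 + 3 = 16
  side 4: 12 + 3 = 15
  side 5: 11 = 11
  side 6: 11 = 11
  side 7: 8 = 8
No arrangement into 6 tape sides stays within capacity, so 7 is optimal.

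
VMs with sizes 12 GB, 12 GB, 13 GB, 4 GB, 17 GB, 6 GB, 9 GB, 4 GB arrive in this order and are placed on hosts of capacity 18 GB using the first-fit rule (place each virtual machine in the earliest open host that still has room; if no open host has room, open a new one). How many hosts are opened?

  12 → host 1 (new)  [load 12/18]
  12 → host 2 (new)  [load 12/18]
  13 → host 3 (new)  [load 13/18]
  4 → host 1  [load 16/18]
  17 → host 4 (new)  [load 17/18]
  6 → host 2  [load 18/18]
  9 → host 5 (new)  [load 9/18]
  4 → host 3  [load 17/18]
5 hosts opened.

5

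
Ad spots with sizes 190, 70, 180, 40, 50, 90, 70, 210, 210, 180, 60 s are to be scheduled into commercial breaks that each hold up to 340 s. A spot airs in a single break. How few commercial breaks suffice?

Total = 210 + 210 + 190 + 180 + 180 + 90 + 70 + 70 + 60 + 50 + 40 = 1350 s.
Lower bound: ⌈1350/340⌉ = 4 commercial breaks.
Also, 5 ad spots each exceed 170 s, and no two of those can share a break, so at least 5 commercial breaks are needed.
A packing using 5 commercial breaks:
  break 1: 210 + 90 + 40 = 340
  break 2: 210 + 70 + 60 = 340
  break 3: 190 + 70 + 50 = 310
  break 4: 180 = 180
  break 5: 180 = 180
This matches the lower bound, so 5 is optimal.

5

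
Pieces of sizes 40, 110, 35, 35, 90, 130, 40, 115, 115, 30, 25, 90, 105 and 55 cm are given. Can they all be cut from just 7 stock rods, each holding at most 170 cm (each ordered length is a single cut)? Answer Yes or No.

Yes

A valid assignment using 7 stock rods:
  stock rod 1: 130 + 40 = 170
  stock rod 2: 115 + 55 = 170
  stock rod 3: 115 + 40 = 155
  stock rod 4: 110 + 35 + 25 = 170
  stock rod 5: 105 + 35 + 30 = 170
  stock rod 6: 90 = 90
  stock rod 7: 90 = 90
Every load is within 170 cm, so 7 stock rods suffice.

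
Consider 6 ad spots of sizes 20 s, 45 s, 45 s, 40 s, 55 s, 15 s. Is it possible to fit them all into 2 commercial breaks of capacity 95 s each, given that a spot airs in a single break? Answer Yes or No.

No

Total = 220 s; ⌈220/95⌉ = 3.
At least 3 commercial breaks are required, but only 2 are allowed.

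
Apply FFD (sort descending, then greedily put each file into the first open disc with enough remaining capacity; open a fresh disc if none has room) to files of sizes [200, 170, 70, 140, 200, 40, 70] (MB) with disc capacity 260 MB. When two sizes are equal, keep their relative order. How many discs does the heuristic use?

4

Sorted descending: 200, 200, 170, 140, 70, 70, 40.
  200 → disc 1 (new)  [load 200/260]
  200 → disc 2 (new)  [load 200/260]
  170 → disc 3 (new)  [load 170/260]
  140 → disc 4 (new)  [load 140/260]
  70 → disc 3  [load 240/260]
  70 → disc 4  [load 210/260]
  40 → disc 1  [load 240/260]
4 discs opened.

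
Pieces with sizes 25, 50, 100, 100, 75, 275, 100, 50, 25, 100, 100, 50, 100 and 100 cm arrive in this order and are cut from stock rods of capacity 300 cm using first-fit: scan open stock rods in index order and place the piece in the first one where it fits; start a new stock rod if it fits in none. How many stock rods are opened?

  25 → stock rod 1 (new)  [load 25/300]
  50 → stock rod 1  [load 75/300]
  100 → stock rod 1  [load 175/300]
  100 → stock rod 1  [load 275/300]
  75 → stock rod 2 (new)  [load 75/300]
  275 → stock rod 3 (new)  [load 275/300]
  100 → stock rod 2  [load 175/300]
  50 → stock rod 2  [load 225/300]
  25 → stock rod 1  [load 300/300]
  100 → stock rod 4 (new)  [load 100/300]
  100 → stock rod 4  [load 200/300]
  50 → stock rod 2  [load 275/300]
  100 → stock rod 4  [load 300/300]
  100 → stock rod 5 (new)  [load 100/300]
5 stock rods opened.

5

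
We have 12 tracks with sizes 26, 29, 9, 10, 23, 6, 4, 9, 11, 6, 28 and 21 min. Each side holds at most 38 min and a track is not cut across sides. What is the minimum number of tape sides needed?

Total = 29 + 28 + 26 + 23 + 21 + 11 + 10 + 9 + 9 + 6 + 6 + 4 = 182 min.
Lower bound: ⌈182/38⌉ = 5 tape sides.
A packing using 5 tape sides:
  side 1: 29 + 9 = 38
  side 2: 28 + 10 = 38
  side 3: 26 + 11 = 37
  side 4: 23 + 9 + 6 = 38
  side 5: 21 + 6 + 4 = 31
This matches the lower bound, so 5 is optimal.

5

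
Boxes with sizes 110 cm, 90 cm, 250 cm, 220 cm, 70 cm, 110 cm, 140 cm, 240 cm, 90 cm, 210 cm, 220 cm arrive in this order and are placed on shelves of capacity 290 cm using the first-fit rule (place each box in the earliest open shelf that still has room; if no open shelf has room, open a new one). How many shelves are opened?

  110 → shelf 1 (new)  [load 110/290]
  90 → shelf 1  [load 200/290]
  250 → shelf 2 (new)  [load 250/290]
  220 → shelf 3 (new)  [load 220/290]
  70 → shelf 1  [load 270/290]
  110 → shelf 4 (new)  [load 110/290]
  140 → shelf 4  [load 250/290]
  240 → shelf 5 (new)  [load 240/290]
  90 → shelf 6 (new)  [load 90/290]
  210 → shelf 7 (new)  [load 210/290]
  220 → shelf 8 (new)  [load 220/290]
8 shelves opened.

8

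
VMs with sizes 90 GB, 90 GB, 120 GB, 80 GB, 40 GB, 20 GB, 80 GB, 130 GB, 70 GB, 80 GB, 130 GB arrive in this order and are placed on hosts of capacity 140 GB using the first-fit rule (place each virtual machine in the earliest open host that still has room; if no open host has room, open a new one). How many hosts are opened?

  90 → host 1 (new)  [load 90/140]
  90 → host 2 (new)  [load 90/140]
  120 → host 3 (new)  [load 120/140]
  80 → host 4 (new)  [load 80/140]
  40 → host 1  [load 130/140]
  20 → host 2  [load 110/140]
  80 → host 5 (new)  [load 80/140]
  130 → host 6 (new)  [load 130/140]
  70 → host 7 (new)  [load 70/140]
  80 → host 8 (new)  [load 80/140]
  130 → host 9 (new)  [load 130/140]
9 hosts opened.

9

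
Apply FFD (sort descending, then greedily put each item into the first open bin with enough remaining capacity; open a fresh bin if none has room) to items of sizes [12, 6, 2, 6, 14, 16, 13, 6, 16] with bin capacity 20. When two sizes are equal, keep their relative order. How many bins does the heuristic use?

Sorted descending: 16, 16, 14, 13, 12, 6, 6, 6, 2.
  16 → bin 1 (new)  [load 16/20]
  16 → bin 2 (new)  [load 16/20]
  14 → bin 3 (new)  [load 14/20]
  13 → bin 4 (new)  [load 13/20]
  12 → bin 5 (new)  [load 12/20]
  6 → bin 3  [load 20/20]
  6 → bin 4  [load 19/20]
  6 → bin 5  [load 18/20]
  2 → bin 1  [load 18/20]
5 bins opened.

5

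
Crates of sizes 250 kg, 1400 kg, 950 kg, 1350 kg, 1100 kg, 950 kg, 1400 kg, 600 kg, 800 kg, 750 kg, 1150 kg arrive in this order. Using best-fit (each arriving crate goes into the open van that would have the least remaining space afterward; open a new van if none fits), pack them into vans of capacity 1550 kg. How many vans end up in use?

8

  250 → van 1 (new)  [load 250/1550]
  1400 → van 2 (new)  [load 1400/1550]
  950 → van 1  [load 1200/1550]
  1350 → van 3 (new)  [load 1350/1550]
  1100 → van 4 (new)  [load 1100/1550]
  950 → van 5 (new)  [load 950/1550]
  1400 → van 6 (new)  [load 1400/1550]
  600 → van 5  [load 1550/1550]
  800 → van 7 (new)  [load 800/1550]
  750 → van 7  [load 1550/1550]
  1150 → van 8 (new)  [load 1150/1550]
8 vans opened.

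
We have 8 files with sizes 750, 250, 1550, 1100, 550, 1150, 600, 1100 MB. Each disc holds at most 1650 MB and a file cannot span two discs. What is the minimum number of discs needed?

Total = 1550 + 1150 + 1100 + 1100 + 750 + 600 + 550 + 250 = 7050 MB.
Lower bound: ⌈7050/1650⌉ = 5 discs.
A packing using 5 discs:
  disc 1: 1550 = 1550
  disc 2: 1150 + 250 = 1400
  disc 3: 1100 + 550 = 1650
  disc 4: 1100 = 1100
  disc 5: 750 + 600 = 1350
This matches the lower bound, so 5 is optimal.

5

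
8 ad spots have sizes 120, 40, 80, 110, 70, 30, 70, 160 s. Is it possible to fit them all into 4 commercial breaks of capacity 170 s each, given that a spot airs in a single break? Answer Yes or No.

Total = 680 s; ⌈680/170⌉ = 4.
The bound of 4 does not rule out 4, but exhaustive search shows no assignment into 4 commercial breaks of capacity 170 s exists — the minimum is 5.

No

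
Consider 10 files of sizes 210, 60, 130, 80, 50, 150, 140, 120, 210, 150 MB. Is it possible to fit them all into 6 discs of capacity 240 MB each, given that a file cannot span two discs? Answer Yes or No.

No

Total = 1300 MB; ⌈1300/240⌉ = 6.
The bound of 6 does not rule out 6, but exhaustive search shows no assignment into 6 discs of capacity 240 MB exists — the minimum is 7.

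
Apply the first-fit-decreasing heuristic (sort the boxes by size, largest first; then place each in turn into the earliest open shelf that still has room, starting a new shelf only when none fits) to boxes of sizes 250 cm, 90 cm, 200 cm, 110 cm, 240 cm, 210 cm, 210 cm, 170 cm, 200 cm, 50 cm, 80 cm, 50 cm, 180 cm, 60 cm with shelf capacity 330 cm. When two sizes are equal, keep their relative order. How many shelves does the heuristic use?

Sorted descending: 250, 240, 210, 210, 200, 200, 180, 170, 110, 90, 80, 60, 50, 50.
  250 → shelf 1 (new)  [load 250/330]
  240 → shelf 2 (new)  [load 240/330]
  210 → shelf 3 (new)  [load 210/330]
  210 → shelf 4 (new)  [load 210/330]
  200 → shelf 5 (new)  [load 200/330]
  200 → shelf 6 (new)  [load 200/330]
  180 → shelf 7 (new)  [load 180/330]
  170 → shelf 8 (new)  [load 170/330]
  110 → shelf 3  [load 320/330]
  90 → shelf 2  [load 330/330]
  80 → shelf 1  [load 330/330]
  60 → shelf 4  [load 270/330]
  50 → shelf 4  [load 320/330]
  50 → shelf 5  [load 250/330]
8 shelves opened.

8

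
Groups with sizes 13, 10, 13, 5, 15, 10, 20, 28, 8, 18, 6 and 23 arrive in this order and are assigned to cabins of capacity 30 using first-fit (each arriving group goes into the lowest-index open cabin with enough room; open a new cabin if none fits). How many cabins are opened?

  13 → cabin 1 (new)  [load 13/30]
  10 → cabin 1  [load 23/30]
  13 → cabin 2 (new)  [load 13/30]
  5 → cabin 1  [load 28/30]
  15 → cabin 2  [load 28/30]
  10 → cabin 3 (new)  [load 10/30]
  20 → cabin 3  [load 30/30]
  28 → cabin 4 (new)  [load 28/30]
  8 → cabin 5 (new)  [load 8/30]
  18 → cabin 5  [load 26/30]
  6 → cabin 6 (new)  [load 6/30]
  23 → cabin 6  [load 29/30]
6 cabins opened.

6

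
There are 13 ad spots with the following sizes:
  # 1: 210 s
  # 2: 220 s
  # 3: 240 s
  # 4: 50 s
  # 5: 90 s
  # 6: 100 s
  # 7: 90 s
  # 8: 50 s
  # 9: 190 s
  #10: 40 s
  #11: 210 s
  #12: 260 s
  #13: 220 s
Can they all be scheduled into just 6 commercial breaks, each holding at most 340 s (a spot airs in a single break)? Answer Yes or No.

No

Total = 1970 s; ⌈1970/340⌉ = 6.
7 ad spots each exceed half the capacity and cannot share a break, forcing at least 7 commercial breaks.
At least 7 commercial breaks are required, but only 6 are allowed.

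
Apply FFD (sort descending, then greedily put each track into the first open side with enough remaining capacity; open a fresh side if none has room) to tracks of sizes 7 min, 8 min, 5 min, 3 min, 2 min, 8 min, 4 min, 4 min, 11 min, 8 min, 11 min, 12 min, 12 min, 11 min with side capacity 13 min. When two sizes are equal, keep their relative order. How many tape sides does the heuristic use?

9

Sorted descending: 12, 12, 11, 11, 11, 8, 8, 8, 7, 5, 4, 4, 3, 2.
  12 → side 1 (new)  [load 12/13]
  12 → side 2 (new)  [load 12/13]
  11 → side 3 (new)  [load 11/13]
  11 → side 4 (new)  [load 11/13]
  11 → side 5 (new)  [load 11/13]
  8 → side 6 (new)  [load 8/13]
  8 → side 7 (new)  [load 8/13]
  8 → side 8 (new)  [load 8/13]
  7 → side 9 (new)  [load 7/13]
  5 → side 6  [load 13/13]
  4 → side 7  [load 12/13]
  4 → side 8  [load 12/13]
  3 → side 9  [load 10/13]
  2 → side 3  [load 13/13]
9 tape sides opened.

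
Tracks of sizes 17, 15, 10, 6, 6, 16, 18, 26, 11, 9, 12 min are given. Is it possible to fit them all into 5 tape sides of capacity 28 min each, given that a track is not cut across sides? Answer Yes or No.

No

Total = 146 min; ⌈146/28⌉ = 6.
At least 6 tape sides are required, but only 5 are allowed.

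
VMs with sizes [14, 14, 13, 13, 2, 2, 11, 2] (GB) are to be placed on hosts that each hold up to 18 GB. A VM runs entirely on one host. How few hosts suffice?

5

Total = 14 + 14 + 13 + 13 + 11 + 2 + 2 + 2 = 71 GB.
Lower bound: ⌈71/18⌉ = 4 hosts.
Also, 5 VMs each exceed 9 GB, and no two of those can share a host, so at least 5 hosts are needed.
A packing using 5 hosts:
  host 1: 14 + 2 + 2 = 18
  host 2: 14 + 2 = 16
  host 3: 13 = 13
  host 4: 13 = 13
  host 5: 11 = 11
This matches the lower bound, so 5 is optimal.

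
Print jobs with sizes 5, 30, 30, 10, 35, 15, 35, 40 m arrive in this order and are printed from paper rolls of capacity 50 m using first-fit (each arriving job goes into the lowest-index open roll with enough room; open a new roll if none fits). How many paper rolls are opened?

  5 → roll 1 (new)  [load 5/50]
  30 → roll 1  [load 35/50]
  30 → roll 2 (new)  [load 30/50]
  10 → roll 1  [load 45/50]
  35 → roll 3 (new)  [load 35/50]
  15 → roll 2  [load 45/50]
  35 → roll 4 (new)  [load 35/50]
  40 → roll 5 (new)  [load 40/50]
5 paper rolls opened.

5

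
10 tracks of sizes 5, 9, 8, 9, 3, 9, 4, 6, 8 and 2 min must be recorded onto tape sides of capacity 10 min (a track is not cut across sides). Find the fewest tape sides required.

7

Total = 9 + 9 + 9 + 8 + 8 + 6 + 5 + 4 + 3 + 2 = 63 min.
Lower bound: ⌈63/10⌉ = 7 tape sides.
A packing using 7 tape sides:
  side 1: 9 = 9
  side 2: 9 = 9
  side 3: 9 = 9
  side 4: 8 + 2 = 10
  side 5: 8 = 8
  side 6: 6 + 4 = 10
  side 7: 5 + 3 = 8
This matches the lower bound, so 7 is optimal.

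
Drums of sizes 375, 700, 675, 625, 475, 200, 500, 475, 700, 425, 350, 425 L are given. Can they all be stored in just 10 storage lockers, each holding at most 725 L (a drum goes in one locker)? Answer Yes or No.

Yes

A valid assignment using 10 storage lockers:
  locker 1: 700 = 700
  locker 2: 700 = 700
  locker 3: 675 = 675
  locker 4: 625 = 625
  locker 5: 500 + 200 = 700
  locker 6: 475 = 475
  locker 7: 475 = 475
  locker 8: 425 = 425
  locker 9: 425 = 425
  locker 10: 375 + 350 = 725
Every load is within 725 L, so 10 storage lockers suffice.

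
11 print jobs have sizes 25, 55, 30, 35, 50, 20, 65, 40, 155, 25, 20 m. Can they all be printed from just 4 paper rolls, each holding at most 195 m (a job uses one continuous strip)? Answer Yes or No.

Yes

A valid assignment using 3 paper rolls:
  roll 1: 155 + 40 = 195
  roll 2: 65 + 55 + 50 + 25 = 195
  roll 3: 35 + 30 + 25 + 20 + 20 = 130
That uses only 3 ≤ 4, so 4 paper rolls are enough.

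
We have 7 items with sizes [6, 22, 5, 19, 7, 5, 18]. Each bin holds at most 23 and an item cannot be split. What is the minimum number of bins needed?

Total = 22 + 19 + 18 + 7 + 6 + 5 + 5 = 82.
Lower bound: ⌈82/23⌉ = 4 bins.
A packing using 4 bins:
  bin 1: 22 = 22
  bin 2: 19 = 19
  bin 3: 18 + 5 = 23
  bin 4: 7 + 6 + 5 = 18
This matches the lower bound, so 4 is optimal.

4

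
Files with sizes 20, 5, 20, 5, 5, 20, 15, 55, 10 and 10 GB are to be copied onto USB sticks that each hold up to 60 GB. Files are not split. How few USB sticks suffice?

3

Total = 55 + 20 + 20 + 20 + 15 + 10 + 10 + 5 + 5 + 5 = 165 GB.
Lower bound: ⌈165/60⌉ = 3 USB sticks.
A packing using 3 USB sticks:
  USB stick 1: 55 + 5 = 60
  USB stick 2: 20 + 20 + 20 = 60
  USB stick 3: 15 + 10 + 10 + 5 + 5 = 45
This matches the lower bound, so 3 is optimal.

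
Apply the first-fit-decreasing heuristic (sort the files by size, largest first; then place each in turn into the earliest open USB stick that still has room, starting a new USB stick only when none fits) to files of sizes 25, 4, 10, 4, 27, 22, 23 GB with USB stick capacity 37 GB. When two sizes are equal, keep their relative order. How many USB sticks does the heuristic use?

4

Sorted descending: 27, 25, 23, 22, 10, 4, 4.
  27 → USB stick 1 (new)  [load 27/37]
  25 → USB stick 2 (new)  [load 25/37]
  23 → USB stick 3 (new)  [load 23/37]
  22 → USB stick 4 (new)  [load 22/37]
  10 → USB stick 1  [load 37/37]
  4 → USB stick 2  [load 29/37]
  4 → USB stick 2  [load 33/37]
4 USB sticks opened.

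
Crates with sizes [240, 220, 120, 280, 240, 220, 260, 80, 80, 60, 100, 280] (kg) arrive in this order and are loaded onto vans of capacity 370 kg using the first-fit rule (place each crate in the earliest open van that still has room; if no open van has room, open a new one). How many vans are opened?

7

  240 → van 1 (new)  [load 240/370]
  220 → van 2 (new)  [load 220/370]
  120 → van 1  [load 360/370]
  280 → van 3 (new)  [load 280/370]
  240 → van 4 (new)  [load 240/370]
  220 → van 5 (new)  [load 220/370]
  260 → van 6 (new)  [load 260/370]
  80 → van 2  [load 300/370]
  80 → van 3  [load 360/370]
  60 → van 2  [load 360/370]
  100 → van 4  [load 340/370]
  280 → van 7 (new)  [load 280/370]
7 vans opened.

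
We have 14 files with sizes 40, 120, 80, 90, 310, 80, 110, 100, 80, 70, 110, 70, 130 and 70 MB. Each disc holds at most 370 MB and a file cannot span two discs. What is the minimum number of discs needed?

Total = 310 + 130 + 120 + 110 + 110 + 100 + 90 + 80 + 80 + 80 + 70 + 70 + 70 + 40 = 1460 MB.
Lower bound: ⌈1460/370⌉ = 4 discs.
A packing using 4 discs:
  disc 1: 310 + 40 = 350
  disc 2: 130 + 90 + 80 + 70 = 370
  disc 3: 120 + 110 + 70 + 70 = 370
  disc 4: 110 + 100 + 80 + 80 = 370
This matches the lower bound, so 4 is optimal.

4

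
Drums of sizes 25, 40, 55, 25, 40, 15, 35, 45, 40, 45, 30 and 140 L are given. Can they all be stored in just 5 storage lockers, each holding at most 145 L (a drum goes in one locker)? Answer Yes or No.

A valid assignment using 4 storage lockers:
  locker 1: 140 = 140
  locker 2: 55 + 45 + 45 = 145
  locker 3: 40 + 40 + 40 + 25 = 145
  locker 4: 35 + 30 + 25 + 15 = 105
That uses only 4 ≤ 5, so 5 storage lockers are enough.

Yes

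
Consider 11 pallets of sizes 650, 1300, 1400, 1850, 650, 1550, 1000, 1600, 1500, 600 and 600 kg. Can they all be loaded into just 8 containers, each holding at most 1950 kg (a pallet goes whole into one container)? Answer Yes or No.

Yes

A valid assignment using 8 containers:
  container 1: 1850 = 1850
  container 2: 1600 = 1600
  container 3: 1550 = 1550
  container 4: 1500 = 1500
  container 5: 1400 = 1400
  container 6: 1300 + 650 = 1950
  container 7: 1000 + 650 = 1650
  container 8: 600 + 600 = 1200
Every load is within 1950 kg, so 8 containers suffice.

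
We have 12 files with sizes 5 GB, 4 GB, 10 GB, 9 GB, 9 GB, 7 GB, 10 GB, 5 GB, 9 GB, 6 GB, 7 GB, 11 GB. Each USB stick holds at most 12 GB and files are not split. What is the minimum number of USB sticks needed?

9

Total = 11 + 10 + 10 + 9 + 9 + 9 + 7 + 7 + 6 + 5 + 5 + 4 = 92 GB.
Lower bound: ⌈92/12⌉ = 8 USB sticks.
A packing using 9 USB sticks:
  USB stick 1: 11 = 11
  USB stick 2: 10 = 10
  USB stick 3: 10 = 10
  USB stick 4: 9 = 9
  USB stick 5: 9 = 9
  USB stick 6: 9 = 9
  USB stick 7: 7 + 5 = 12
  USB stick 8: 7 + 5 = 12
  USB stick 9: 6 + 4 = 10
No arrangement into 8 USB sticks stays within capacity, so 9 is optimal.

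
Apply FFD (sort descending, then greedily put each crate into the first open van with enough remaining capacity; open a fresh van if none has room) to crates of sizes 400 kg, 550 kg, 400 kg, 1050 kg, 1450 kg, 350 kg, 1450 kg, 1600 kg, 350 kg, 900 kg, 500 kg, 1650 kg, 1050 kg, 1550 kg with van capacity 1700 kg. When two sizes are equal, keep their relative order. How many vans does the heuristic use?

Sorted descending: 1650, 1600, 1550, 1450, 1450, 1050, 1050, 900, 550, 500, 400, 400, 350, 350.
  1650 → van 1 (new)  [load 1650/1700]
  1600 → van 2 (new)  [load 1600/1700]
  1550 → van 3 (new)  [load 1550/1700]
  1450 → van 4 (new)  [load 1450/1700]
  1450 → van 5 (new)  [load 1450/1700]
  1050 → van 6 (new)  [load 1050/1700]
  1050 → van 7 (new)  [load 1050/1700]
  900 → van 8 (new)  [load 900/1700]
  550 → van 6  [load 1600/1700]
  500 → van 7  [load 1550/1700]
  400 → van 8  [load 1300/1700]
  400 → van 8  [load 1700/1700]
  350 → van 9 (new)  [load 350/1700]
  350 → van 9  [load 700/1700]
9 vans opened.

9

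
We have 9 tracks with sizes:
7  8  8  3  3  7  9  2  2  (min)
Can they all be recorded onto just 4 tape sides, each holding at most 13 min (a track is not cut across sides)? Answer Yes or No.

Total = 49 min; ⌈49/13⌉ = 4.
5 tracks each exceed half the capacity and cannot share a side, forcing at least 5 tape sides.
At least 5 tape sides are required, but only 4 are allowed.

No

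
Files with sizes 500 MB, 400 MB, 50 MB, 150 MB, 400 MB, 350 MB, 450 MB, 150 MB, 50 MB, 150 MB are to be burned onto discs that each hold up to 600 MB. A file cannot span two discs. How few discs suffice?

5

Total = 500 + 450 + 400 + 400 + 350 + 150 + 150 + 150 + 50 + 50 = 2650 MB.
Lower bound: ⌈2650/600⌉ = 5 discs.
A packing using 5 discs:
  disc 1: 500 + 50 + 50 = 600
  disc 2: 450 + 150 = 600
  disc 3: 400 + 150 = 550
  disc 4: 400 + 150 = 550
  disc 5: 350 = 350
This matches the lower bound, so 5 is optimal.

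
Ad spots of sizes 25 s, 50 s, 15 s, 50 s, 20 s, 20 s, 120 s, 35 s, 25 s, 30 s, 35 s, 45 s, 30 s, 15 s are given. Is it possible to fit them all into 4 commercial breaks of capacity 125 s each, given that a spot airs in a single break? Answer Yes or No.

No

Total = 515 s; ⌈515/125⌉ = 5.
At least 5 commercial breaks are required, but only 4 are allowed.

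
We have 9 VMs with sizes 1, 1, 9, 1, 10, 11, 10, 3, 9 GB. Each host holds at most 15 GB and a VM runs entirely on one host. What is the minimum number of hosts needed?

5

Total = 11 + 10 + 10 + 9 + 9 + 3 + 1 + 1 + 1 = 55 GB.
Lower bound: ⌈55/15⌉ = 4 hosts.
Also, 5 VMs each exceed 15/2 GB, and no two of those can share a host, so at least 5 hosts are needed.
A packing using 5 hosts:
  host 1: 11 + 3 + 1 = 15
  host 2: 10 + 1 + 1 = 12
  host 3: 10 = 10
  host 4: 9 = 9
  host 5: 9 = 9
This matches the lower bound, so 5 is optimal.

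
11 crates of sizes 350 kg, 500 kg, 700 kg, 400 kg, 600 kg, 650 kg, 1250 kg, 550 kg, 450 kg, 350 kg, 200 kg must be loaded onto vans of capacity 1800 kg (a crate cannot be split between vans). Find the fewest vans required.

Total = 1250 + 700 + 650 + 600 + 550 + 500 + 450 + 400 + 350 + 350 + 200 = 6000 kg.
Lower bound: ⌈6000/1800⌉ = 4 vans.
A packing using 4 vans:
  van 1: 1250 + 550 = 1800
  van 2: 700 + 650 + 450 = 1800
  van 3: 600 + 500 + 400 + 200 = 1700
  van 4: 350 + 350 = 700
This matches the lower bound, so 4 is optimal.

4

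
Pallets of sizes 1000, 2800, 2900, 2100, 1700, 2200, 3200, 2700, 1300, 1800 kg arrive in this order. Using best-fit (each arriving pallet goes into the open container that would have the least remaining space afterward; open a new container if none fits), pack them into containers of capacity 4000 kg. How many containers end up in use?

  1000 → container 1 (new)  [load 1000/4000]
  2800 → container 1  [load 3800/4000]
  2900 → container 2 (new)  [load 2900/4000]
  2100 → container 3 (new)  [load 2100/4000]
  1700 → container 3  [load 3800/4000]
  2200 → container 4 (new)  [load 2200/4000]
  3200 → container 5 (new)  [load 3200/4000]
  2700 → container 6 (new)  [load 2700/4000]
  1300 → container 6  [load 4000/4000]
  1800 → container 4  [load 4000/4000]
6 containers opened.

6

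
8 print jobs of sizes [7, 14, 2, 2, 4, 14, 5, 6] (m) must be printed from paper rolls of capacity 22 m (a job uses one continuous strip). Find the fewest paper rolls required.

Total = 14 + 14 + 7 + 6 + 5 + 4 + 2 + 2 = 54 m.
Lower bound: ⌈54/22⌉ = 3 paper rolls.
A packing using 3 paper rolls:
  roll 1: 14 + 7 = 21
  roll 2: 14 + 6 + 2 = 22
  roll 3: 5 + 4 + 2 = 11
This matches the lower bound, so 3 is optimal.

3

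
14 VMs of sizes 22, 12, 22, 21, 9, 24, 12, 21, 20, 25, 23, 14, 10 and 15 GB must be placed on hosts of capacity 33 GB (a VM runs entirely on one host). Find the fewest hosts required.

Total = 25 + 24 + 23 + 22 + 22 + 21 + 21 + 20 + 15 + 14 + 12 + 12 + 10 + 9 = 250 GB.
Lower bound: ⌈250/33⌉ = 8 hosts.
A packing using 9 hosts:
  host 1: 25 = 25
  host 2: 24 + 9 = 33
  host 3: 23 + 10 = 33
  host 4: 22 = 22
  host 5: 22 = 22
  host 6: 21 + 12 = 33
  host 7: 21 + 12 = 33
  host 8: 20 = 20
  host 9: 15 + 14 = 29
No arrangement into 8 hosts stays within capacity, so 9 is optimal.

9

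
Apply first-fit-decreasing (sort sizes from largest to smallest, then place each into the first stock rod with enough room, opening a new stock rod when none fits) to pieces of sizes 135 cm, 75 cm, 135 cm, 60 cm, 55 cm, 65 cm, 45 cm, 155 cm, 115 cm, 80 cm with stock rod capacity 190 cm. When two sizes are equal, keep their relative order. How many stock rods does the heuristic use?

Sorted descending: 155, 135, 135, 115, 80, 75, 65, 60, 55, 45.
  155 → stock rod 1 (new)  [load 155/190]
  135 → stock rod 2 (new)  [load 135/190]
  135 → stock rod 3 (new)  [load 135/190]
  115 → stock rod 4 (new)  [load 115/190]
  80 → stock rod 5 (new)  [load 80/190]
  75 → stock rod 4  [load 190/190]
  65 → stock rod 5  [load 145/190]
  60 → stock rod 6 (new)  [load 60/190]
  55 → stock rod 2  [load 190/190]
  45 → stock rod 3  [load 180/190]
6 stock rods opened.

6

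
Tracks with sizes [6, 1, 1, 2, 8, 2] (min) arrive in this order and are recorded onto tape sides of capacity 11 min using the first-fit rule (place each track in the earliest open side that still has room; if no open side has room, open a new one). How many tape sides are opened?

  6 → side 1 (new)  [load 6/11]
  1 → side 1  [load 7/11]
  1 → side 1  [load 8/11]
  2 → side 1  [load 10/11]
  8 → side 2 (new)  [load 8/11]
  2 → side 2  [load 10/11]
2 tape sides opened.

2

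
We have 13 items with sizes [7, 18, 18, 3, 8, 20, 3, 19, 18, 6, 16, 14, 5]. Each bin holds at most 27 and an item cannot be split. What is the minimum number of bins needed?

Total = 20 + 19 + 18 + 18 + 18 + 16 + 14 + 8 + 7 + 6 + 5 + 3 + 3 = 155.
Lower bound: ⌈155/27⌉ = 6 bins.
Also, 7 items each exceed 27/2, and no two of those can share a bin, so at least 7 bins are needed.
A packing using 7 bins:
  bin 1: 20 + 7 = 27
  bin 2: 19 + 8 = 27
  bin 3: 18 + 6 + 3 = 27
  bin 4: 18 + 5 + 3 = 26
  bin 5: 18 = 18
  bin 6: 16 = 16
  bin 7: 14 = 14
This matches the lower bound, so 7 is optimal.

7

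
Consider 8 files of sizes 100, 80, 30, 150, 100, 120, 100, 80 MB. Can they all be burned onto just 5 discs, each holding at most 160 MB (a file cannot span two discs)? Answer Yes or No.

No

Total = 760 MB; ⌈760/160⌉ = 5.
The bound of 5 does not rule out 5, but exhaustive search shows no assignment into 5 discs of capacity 160 MB exists — the minimum is 6.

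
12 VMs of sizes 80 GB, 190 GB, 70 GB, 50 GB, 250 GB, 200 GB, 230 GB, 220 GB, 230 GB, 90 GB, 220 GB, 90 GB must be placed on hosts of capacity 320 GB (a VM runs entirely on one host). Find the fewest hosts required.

7

Total = 250 + 230 + 230 + 220 + 220 + 200 + 190 + 90 + 90 + 80 + 70 + 50 = 1920 GB.
Lower bound: ⌈1920/320⌉ = 6 hosts.
Also, 7 VMs each exceed 160 GB, and no two of those can share a host, so at least 7 hosts are needed.
A packing using 7 hosts:
  host 1: 250 + 70 = 320
  host 2: 230 + 90 = 320
  host 3: 230 + 90 = 320
  host 4: 220 + 80 = 300
  host 5: 220 + 50 = 270
  host 6: 200 = 200
  host 7: 190 = 190
This matches the lower bound, so 7 is optimal.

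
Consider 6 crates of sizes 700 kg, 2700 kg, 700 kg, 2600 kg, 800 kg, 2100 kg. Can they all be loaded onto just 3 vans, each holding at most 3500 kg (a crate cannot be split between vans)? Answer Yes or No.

Yes

A valid assignment using 3 vans:
  van 1: 2700 + 800 = 3500
  van 2: 2600 + 700 = 3300
  van 3: 2100 + 700 = 2800
Every load is within 3500 kg, so 3 vans suffice.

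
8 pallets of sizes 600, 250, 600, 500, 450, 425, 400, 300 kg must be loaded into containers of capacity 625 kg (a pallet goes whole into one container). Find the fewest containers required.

7

Total = 600 + 600 + 500 + 450 + 425 + 400 + 300 + 250 = 3525 kg.
Lower bound: ⌈3525/625⌉ = 6 containers.
A packing using 7 containers:
  container 1: 600 = 600
  container 2: 600 = 600
  container 3: 500 = 500
  container 4: 450 = 450
  container 5: 425 = 425
  container 6: 400 = 400
  container 7: 300 + 250 = 550
No arrangement into 6 containers stays within capacity, so 7 is optimal.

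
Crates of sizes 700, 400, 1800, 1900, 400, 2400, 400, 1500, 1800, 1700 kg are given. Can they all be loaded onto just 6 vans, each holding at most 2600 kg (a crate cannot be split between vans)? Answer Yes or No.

A valid assignment using 6 vans:
  van 1: 2400 = 2400
  van 2: 1900 + 700 = 2600
  van 3: 1800 + 400 + 400 = 2600
  van 4: 1800 + 400 = 2200
  van 5: 1700 = 1700
  van 6: 1500 = 1500
Every load is within 2600 kg, so 6 vans suffice.

Yes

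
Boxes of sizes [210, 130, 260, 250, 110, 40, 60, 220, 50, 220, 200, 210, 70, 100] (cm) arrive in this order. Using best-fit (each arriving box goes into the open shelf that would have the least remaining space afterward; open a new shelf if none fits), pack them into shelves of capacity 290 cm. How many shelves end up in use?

9

  210 → shelf 1 (new)  [load 210/290]
  130 → shelf 2 (new)  [load 130/290]
  260 → shelf 3 (new)  [load 260/290]
  250 → shelf 4 (new)  [load 250/290]
  110 → shelf 2  [load 240/290]
  40 → shelf 4  [load 290/290]
  60 → shelf 1  [load 270/290]
  220 → shelf 5 (new)  [load 220/290]
  50 → shelf 2  [load 290/290]
  220 → shelf 6 (new)  [load 220/290]
  200 → shelf 7 (new)  [load 200/290]
  210 → shelf 8 (new)  [load 210/290]
  70 → shelf 5  [load 290/290]
  100 → shelf 9 (new)  [load 100/290]
9 shelves opened.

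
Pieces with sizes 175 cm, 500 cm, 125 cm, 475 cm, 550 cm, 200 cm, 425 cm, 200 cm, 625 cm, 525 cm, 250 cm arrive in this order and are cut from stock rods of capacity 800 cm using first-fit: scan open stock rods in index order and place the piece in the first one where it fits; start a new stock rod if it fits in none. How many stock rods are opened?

6

  175 → stock rod 1 (new)  [load 175/800]
  500 → stock rod 1  [load 675/800]
  125 → stock rod 1  [load 800/800]
  475 → stock rod 2 (new)  [load 475/800]
  550 → stock rod 3 (new)  [load 550/800]
  200 → stock rod 2  [load 675/800]
  425 → stock rod 4 (new)  [load 425/800]
  200 → stock rod 3  [load 750/800]
  625 → stock rod 5 (new)  [load 625/800]
  525 → stock rod 6 (new)  [load 525/800]
  250 → stock rod 4  [load 675/800]
6 stock rods opened.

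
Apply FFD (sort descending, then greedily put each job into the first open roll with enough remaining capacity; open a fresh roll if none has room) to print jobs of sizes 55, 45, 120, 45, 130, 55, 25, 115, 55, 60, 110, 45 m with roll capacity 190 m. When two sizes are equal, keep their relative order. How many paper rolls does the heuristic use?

5

Sorted descending: 130, 120, 115, 110, 60, 55, 55, 55, 45, 45, 45, 25.
  130 → roll 1 (new)  [load 130/190]
  120 → roll 2 (new)  [load 120/190]
  115 → roll 3 (new)  [load 115/190]
  110 → roll 4 (new)  [load 110/190]
  60 → roll 1  [load 190/190]
  55 → roll 2  [load 175/190]
  55 → roll 3  [load 170/190]
  55 → roll 4  [load 165/190]
  45 → roll 5 (new)  [load 45/190]
  45 → roll 5  [load 90/190]
  45 → roll 5  [load 135/190]
  25 → roll 4  [load 190/190]
5 paper rolls opened.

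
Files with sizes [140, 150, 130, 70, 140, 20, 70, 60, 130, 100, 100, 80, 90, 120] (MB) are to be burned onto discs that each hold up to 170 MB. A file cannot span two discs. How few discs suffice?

10

Total = 150 + 140 + 140 + 130 + 130 + 120 + 100 + 100 + 90 + 80 + 70 + 70 + 60 + 20 = 1400 MB.
Lower bound: ⌈1400/170⌉ = 9 discs.
A packing using 10 discs:
  disc 1: 150 + 20 = 170
  disc 2: 140 = 140
  disc 3: 140 = 140
  disc 4: 130 = 130
  disc 5: 130 = 130
  disc 6: 120 = 120
  disc 7: 100 + 70 = 170
  disc 8: 100 + 70 = 170
  disc 9: 90 + 80 = 170
  disc 10: 60 = 60
No arrangement into 9 discs stays within capacity, so 10 is optimal.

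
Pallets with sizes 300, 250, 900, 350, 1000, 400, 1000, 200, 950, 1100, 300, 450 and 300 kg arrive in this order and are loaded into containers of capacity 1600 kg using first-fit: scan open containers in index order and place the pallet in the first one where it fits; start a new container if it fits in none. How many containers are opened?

  300 → container 1 (new)  [load 300/1600]
  250 → container 1  [load 550/1600]
  900 → container 1  [load 1450/1600]
  350 → container 2 (new)  [load 350/1600]
  1000 → container 2  [load 1350/1600]
  400 → container 3 (new)  [load 400/1600]
  1000 → container 3  [load 1400/1600]
  200 → container 2  [load 1550/1600]
  950 → container 4 (new)  [load 950/1600]
  1100 → container 5 (new)  [load 1100/1600]
  300 → container 4  [load 1250/1600]
  450 → container 5  [load 1550/1600]
  300 → container 4  [load 1550/1600]
5 containers opened.

5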